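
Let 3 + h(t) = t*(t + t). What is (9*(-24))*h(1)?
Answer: 216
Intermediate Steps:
h(t) = -3 + 2*t**2 (h(t) = -3 + t*(t + t) = -3 + t*(2*t) = -3 + 2*t**2)
(9*(-24))*h(1) = (9*(-24))*(-3 + 2*1**2) = -216*(-3 + 2*1) = -216*(-3 + 2) = -216*(-1) = 216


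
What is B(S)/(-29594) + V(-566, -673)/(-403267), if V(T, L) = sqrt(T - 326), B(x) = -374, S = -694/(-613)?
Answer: 187/14797 - 2*I*sqrt(223)/403267 ≈ 0.012638 - 7.4061e-5*I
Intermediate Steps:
S = 694/613 (S = -694*(-1/613) = 694/613 ≈ 1.1321)
V(T, L) = sqrt(-326 + T)
B(S)/(-29594) + V(-566, -673)/(-403267) = -374/(-29594) + sqrt(-326 - 566)/(-403267) = -374*(-1/29594) + sqrt(-892)*(-1/403267) = 187/14797 + (2*I*sqrt(223))*(-1/403267) = 187/14797 - 2*I*sqrt(223)/403267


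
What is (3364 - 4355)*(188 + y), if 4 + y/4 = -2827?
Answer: 11035776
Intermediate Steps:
y = -11324 (y = -16 + 4*(-2827) = -16 - 11308 = -11324)
(3364 - 4355)*(188 + y) = (3364 - 4355)*(188 - 11324) = -991*(-11136) = 11035776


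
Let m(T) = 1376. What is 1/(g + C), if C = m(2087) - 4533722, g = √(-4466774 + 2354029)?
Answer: -4532346/20542162376461 - I*√2112745/20542162376461 ≈ -2.2064e-7 - 7.0758e-11*I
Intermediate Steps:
g = I*√2112745 (g = √(-2112745) = I*√2112745 ≈ 1453.5*I)
C = -4532346 (C = 1376 - 4533722 = -4532346)
1/(g + C) = 1/(I*√2112745 - 4532346) = 1/(-4532346 + I*√2112745)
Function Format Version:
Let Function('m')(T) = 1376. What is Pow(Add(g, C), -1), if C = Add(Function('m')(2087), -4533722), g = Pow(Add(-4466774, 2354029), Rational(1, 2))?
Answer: Add(Rational(-4532346, 20542162376461), Mul(Rational(-1, 20542162376461), I, Pow(2112745, Rational(1, 2)))) ≈ Add(-2.2064e-7, Mul(-7.0758e-11, I))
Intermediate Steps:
g = Mul(I, Pow(2112745, Rational(1, 2))) (g = Pow(-2112745, Rational(1, 2)) = Mul(I, Pow(2112745, Rational(1, 2))) ≈ Mul(1453.5, I))
C = -4532346 (C = Add(1376, -4533722) = -4532346)
Pow(Add(g, C), -1) = Pow(Add(Mul(I, Pow(2112745, Rational(1, 2))), -4532346), -1) = Pow(Add(-4532346, Mul(I, Pow(2112745, Rational(1, 2)))), -1)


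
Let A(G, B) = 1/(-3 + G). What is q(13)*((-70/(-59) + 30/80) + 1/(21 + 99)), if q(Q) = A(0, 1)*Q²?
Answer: -939133/10620 ≈ -88.431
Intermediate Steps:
q(Q) = -Q²/3 (q(Q) = Q²/(-3 + 0) = Q²/(-3) = -Q²/3)
q(13)*((-70/(-59) + 30/80) + 1/(21 + 99)) = (-⅓*13²)*((-70/(-59) + 30/80) + 1/(21 + 99)) = (-⅓*169)*((-70*(-1/59) + 30*(1/80)) + 1/120) = -169*((70/59 + 3/8) + 1/120)/3 = -169*(737/472 + 1/120)/3 = -169/3*5557/3540 = -939133/10620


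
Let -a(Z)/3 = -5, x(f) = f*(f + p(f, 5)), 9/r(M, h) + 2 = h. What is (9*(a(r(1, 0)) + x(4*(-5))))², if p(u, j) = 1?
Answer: 12638025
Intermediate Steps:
r(M, h) = 9/(-2 + h)
x(f) = f*(1 + f) (x(f) = f*(f + 1) = f*(1 + f))
a(Z) = 15 (a(Z) = -3*(-5) = 15)
(9*(a(r(1, 0)) + x(4*(-5))))² = (9*(15 + (4*(-5))*(1 + 4*(-5))))² = (9*(15 - 20*(1 - 20)))² = (9*(15 - 20*(-19)))² = (9*(15 + 380))² = (9*395)² = 3555² = 12638025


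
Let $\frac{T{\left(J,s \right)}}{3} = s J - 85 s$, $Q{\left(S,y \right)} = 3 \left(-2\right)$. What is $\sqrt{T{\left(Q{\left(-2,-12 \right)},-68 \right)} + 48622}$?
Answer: $\sqrt{67186} \approx 259.2$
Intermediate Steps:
$Q{\left(S,y \right)} = -6$
$T{\left(J,s \right)} = - 255 s + 3 J s$ ($T{\left(J,s \right)} = 3 \left(s J - 85 s\right) = 3 \left(J s - 85 s\right) = 3 \left(- 85 s + J s\right) = - 255 s + 3 J s$)
$\sqrt{T{\left(Q{\left(-2,-12 \right)},-68 \right)} + 48622} = \sqrt{3 \left(-68\right) \left(-85 - 6\right) + 48622} = \sqrt{3 \left(-68\right) \left(-91\right) + 48622} = \sqrt{18564 + 48622} = \sqrt{67186}$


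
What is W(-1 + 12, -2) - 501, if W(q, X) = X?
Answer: -503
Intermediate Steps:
W(-1 + 12, -2) - 501 = -2 - 501 = -503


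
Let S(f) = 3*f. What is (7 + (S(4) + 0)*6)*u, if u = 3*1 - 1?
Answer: 158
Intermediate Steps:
u = 2 (u = 3 - 1 = 2)
(7 + (S(4) + 0)*6)*u = (7 + (3*4 + 0)*6)*2 = (7 + (12 + 0)*6)*2 = (7 + 12*6)*2 = (7 + 72)*2 = 79*2 = 158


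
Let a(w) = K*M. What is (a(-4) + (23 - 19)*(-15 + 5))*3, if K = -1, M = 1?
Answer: -123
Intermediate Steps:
a(w) = -1 (a(w) = -1*1 = -1)
(a(-4) + (23 - 19)*(-15 + 5))*3 = (-1 + (23 - 19)*(-15 + 5))*3 = (-1 + 4*(-10))*3 = (-1 - 40)*3 = -41*3 = -123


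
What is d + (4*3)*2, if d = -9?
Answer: 15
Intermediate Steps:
d + (4*3)*2 = -9 + (4*3)*2 = -9 + 12*2 = -9 + 24 = 15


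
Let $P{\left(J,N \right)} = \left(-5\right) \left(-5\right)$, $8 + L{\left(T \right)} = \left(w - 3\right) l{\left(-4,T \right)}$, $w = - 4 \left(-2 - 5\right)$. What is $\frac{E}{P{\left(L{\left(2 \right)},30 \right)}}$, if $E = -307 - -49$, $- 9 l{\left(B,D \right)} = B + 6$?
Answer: $- \frac{258}{25} \approx -10.32$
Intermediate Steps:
$w = 28$ ($w = \left(-4\right) \left(-7\right) = 28$)
$l{\left(B,D \right)} = - \frac{2}{3} - \frac{B}{9}$ ($l{\left(B,D \right)} = - \frac{B + 6}{9} = - \frac{6 + B}{9} = - \frac{2}{3} - \frac{B}{9}$)
$E = -258$ ($E = -307 + 49 = -258$)
$L{\left(T \right)} = - \frac{122}{9}$ ($L{\left(T \right)} = -8 + \left(28 - 3\right) \left(- \frac{2}{3} - - \frac{4}{9}\right) = -8 + 25 \left(- \frac{2}{3} + \frac{4}{9}\right) = -8 + 25 \left(- \frac{2}{9}\right) = -8 - \frac{50}{9} = - \frac{122}{9}$)
$P{\left(J,N \right)} = 25$
$\frac{E}{P{\left(L{\left(2 \right)},30 \right)}} = - \frac{258}{25}$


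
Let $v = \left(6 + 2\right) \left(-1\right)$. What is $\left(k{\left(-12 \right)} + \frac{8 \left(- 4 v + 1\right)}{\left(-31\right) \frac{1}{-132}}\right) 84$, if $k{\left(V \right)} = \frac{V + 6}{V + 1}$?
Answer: $\frac{32215176}{341} \approx 94473.0$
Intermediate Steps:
$k{\left(V \right)} = \frac{6 + V}{1 + V}$
$v = -8$ ($v = 8 \left(-1\right) = -8$)
$\left(k{\left(-12 \right)} + \frac{8 \left(- 4 v + 1\right)}{\left(-31\right) \frac{1}{-132}}\right) 84 = \left(\frac{6 - 12}{1 - 12} + \frac{8 \left(\left(-4\right) \left(-8\right) + 1\right)}{\left(-31\right) \frac{1}{-132}}\right) 84 = \left(\frac{1}{-11} \left(-6\right) + \frac{8 \left(32 + 1\right)}{\left(-31\right) \left(- \frac{1}{132}\right)}\right) 84 = \left(\left(- \frac{1}{11}\right) \left(-6\right) + \frac{8 \cdot 33}{\frac{31}{132}}\right) 84 = \left(\frac{6}{11} + 264 \cdot \frac{132}{31}\right) 84 = \left(\frac{6}{11} + \frac{34848}{31}\right) 84 = \frac{383514}{341} \cdot 84 = \frac{32215176}{341}$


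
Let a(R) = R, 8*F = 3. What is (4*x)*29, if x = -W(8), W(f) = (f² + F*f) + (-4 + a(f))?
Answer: -8236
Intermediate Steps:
F = 3/8 (F = (⅛)*3 = 3/8 ≈ 0.37500)
W(f) = -4 + f² + 11*f/8 (W(f) = (f² + 3*f/8) + (-4 + f) = -4 + f² + 11*f/8)
x = -71 (x = -(-4 + 8² + (11/8)*8) = -(-4 + 64 + 11) = -1*71 = -71)
(4*x)*29 = (4*(-71))*29 = -284*29 = -8236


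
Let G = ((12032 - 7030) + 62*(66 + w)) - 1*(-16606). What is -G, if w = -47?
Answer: -22786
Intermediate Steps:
G = 22786 (G = ((12032 - 7030) + 62*(66 - 47)) - 1*(-16606) = (5002 + 62*19) + 16606 = (5002 + 1178) + 16606 = 6180 + 16606 = 22786)
-G = -1*22786 = -22786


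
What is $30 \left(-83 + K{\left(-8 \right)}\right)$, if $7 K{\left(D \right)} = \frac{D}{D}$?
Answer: $- \frac{17400}{7} \approx -2485.7$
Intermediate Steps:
$K{\left(D \right)} = \frac{1}{7}$ ($K{\left(D \right)} = \frac{D \frac{1}{D}}{7} = \frac{1}{7} \cdot 1 = \frac{1}{7}$)
$30 \left(-83 + K{\left(-8 \right)}\right) = 30 \left(-83 + \frac{1}{7}\right) = 30 \left(- \frac{580}{7}\right) = - \frac{17400}{7}$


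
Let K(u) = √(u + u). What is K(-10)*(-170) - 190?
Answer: -190 - 340*I*√5 ≈ -190.0 - 760.26*I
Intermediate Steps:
K(u) = √2*√u (K(u) = √(2*u) = √2*√u)
K(-10)*(-170) - 190 = (√2*√(-10))*(-170) - 190 = (√2*(I*√10))*(-170) - 190 = (2*I*√5)*(-170) - 190 = -340*I*√5 - 190 = -190 - 340*I*√5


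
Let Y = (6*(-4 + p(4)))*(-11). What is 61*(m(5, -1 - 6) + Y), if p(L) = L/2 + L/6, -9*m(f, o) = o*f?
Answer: 50447/9 ≈ 5605.2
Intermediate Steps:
m(f, o) = -f*o/9 (m(f, o) = -o*f/9 = -f*o/9)
p(L) = 2*L/3 (p(L) = L*(1/2) + L*(1/6) = L/2 + L/6 = 2*L/3)
Y = 88 (Y = (6*(-4 + (2/3)*4))*(-11) = (6*(-4 + 8/3))*(-11) = (6*(-4/3))*(-11) = -8*(-11) = 88)
61*(m(5, -1 - 6) + Y) = 61*(-1/9*5*(-1 - 6) + 88) = 61*(-1/9*5*(-7) + 88) = 61*(35/9 + 88) = 61*(827/9) = 50447/9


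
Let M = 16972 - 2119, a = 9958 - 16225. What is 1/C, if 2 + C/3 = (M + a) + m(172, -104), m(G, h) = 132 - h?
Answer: 1/26460 ≈ 3.7793e-5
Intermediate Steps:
a = -6267
M = 14853
C = 26460 (C = -6 + 3*((14853 - 6267) + (132 - 1*(-104))) = -6 + 3*(8586 + (132 + 104)) = -6 + 3*(8586 + 236) = -6 + 3*8822 = -6 + 26466 = 26460)
1/C = 1/26460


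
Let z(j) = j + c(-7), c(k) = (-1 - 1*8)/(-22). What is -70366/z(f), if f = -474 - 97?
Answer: 1548052/12553 ≈ 123.32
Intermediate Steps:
f = -571
c(k) = 9/22 (c(k) = (-1 - 8)*(-1/22) = -9*(-1/22) = 9/22)
z(j) = 9/22 + j (z(j) = j + 9/22 = 9/22 + j)
-70366/z(f) = -70366/(9/22 - 571) = -70366/(-12553/22) = -70366*(-22/12553) = 1548052/12553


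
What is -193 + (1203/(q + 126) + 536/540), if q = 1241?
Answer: -35271602/184545 ≈ -191.13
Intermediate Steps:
-193 + (1203/(q + 126) + 536/540) = -193 + (1203/(1241 + 126) + 536/540) = -193 + (1203/1367 + 536*(1/540)) = -193 + (1203*(1/1367) + 134/135) = -193 + (1203/1367 + 134/135) = -193 + 345583/184545 = -35271602/184545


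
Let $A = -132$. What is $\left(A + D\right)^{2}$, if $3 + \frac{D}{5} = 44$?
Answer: $5329$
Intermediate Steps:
$D = 205$ ($D = -15 + 5 \cdot 44 = -15 + 220 = 205$)
$\left(A + D\right)^{2} = \left(-132 + 205\right)^{2} = 73^{2} = 5329$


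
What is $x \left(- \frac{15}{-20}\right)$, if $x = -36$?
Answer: $-27$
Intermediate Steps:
$x \left(- \frac{15}{-20}\right) = - 36 \left(- \frac{15}{-20}\right) = - 36 \left(\left(-15\right) \left(- \frac{1}{20}\right)\right) = \left(-36\right) \frac{3}{4} = -27$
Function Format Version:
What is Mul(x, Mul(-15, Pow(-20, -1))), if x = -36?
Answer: -27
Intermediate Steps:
Mul(x, Mul(-15, Pow(-20, -1))) = Mul(-36, Mul(-15, Pow(-20, -1))) = Mul(-36, Mul(-15, Rational(-1, 20))) = Mul(-36, Rational(3, 4)) = -27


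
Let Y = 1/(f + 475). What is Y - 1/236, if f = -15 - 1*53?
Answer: -171/96052 ≈ -0.0017803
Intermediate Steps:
f = -68 (f = -15 - 53 = -68)
Y = 1/407 (Y = 1/(-68 + 475) = 1/407 ≈ 0.0024570)
Y - 1/236 = 1/407 - 1/236 = -171/96052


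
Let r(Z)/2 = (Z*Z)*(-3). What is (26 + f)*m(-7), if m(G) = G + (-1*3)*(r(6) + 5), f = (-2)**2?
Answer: 18780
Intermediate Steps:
r(Z) = -6*Z**2 (r(Z) = 2*((Z*Z)*(-3)) = 2*(Z**2*(-3)) = 2*(-3*Z**2) = -6*Z**2)
f = 4
m(G) = 633 + G (m(G) = G + (-1*3)*(-6*6**2 + 5) = G - 3*(-6*36 + 5) = G - 3*(-216 + 5) = G - 3*(-211) = G + 633 = 633 + G)
(26 + f)*m(-7) = (26 + 4)*(633 - 7) = 30*626 = 18780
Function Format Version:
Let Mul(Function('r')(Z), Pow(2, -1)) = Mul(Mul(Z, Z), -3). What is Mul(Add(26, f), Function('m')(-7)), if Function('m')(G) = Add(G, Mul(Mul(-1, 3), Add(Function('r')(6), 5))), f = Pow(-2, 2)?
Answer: 18780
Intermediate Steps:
Function('r')(Z) = Mul(-6, Pow(Z, 2)) (Function('r')(Z) = Mul(2, Mul(Mul(Z, Z), -3)) = Mul(2, Mul(Pow(Z, 2), -3)) = Mul(2, Mul(-3, Pow(Z, 2))) = Mul(-6, Pow(Z, 2)))
f = 4
Function('m')(G) = Add(633, G) (Function('m')(G) = Add(G, Mul(Mul(-1, 3), Add(Mul(-6, Pow(6, 2)), 5))) = Add(G, Mul(-3, Add(Mul(-6, 36), 5))) = Add(G, Mul(-3, Add(-216, 5))) = Add(G, Mul(-3, -211)) = Add(G, 633) = Add(633, G))
Mul(Add(26, f), Function('m')(-7)) = Mul(Add(26, 4), Add(633, -7)) = Mul(30, 626) = 18780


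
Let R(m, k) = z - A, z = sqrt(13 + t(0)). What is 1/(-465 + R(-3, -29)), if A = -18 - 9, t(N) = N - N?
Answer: -438/191831 - sqrt(13)/191831 ≈ -0.0023021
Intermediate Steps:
t(N) = 0
A = -27
z = sqrt(13) (z = sqrt(13 + 0) = sqrt(13) ≈ 3.6056)
R(m, k) = 27 + sqrt(13) (R(m, k) = sqrt(13) - 1*(-27) = sqrt(13) + 27 = 27 + sqrt(13))
1/(-465 + R(-3, -29)) = 1/(-465 + (27 + sqrt(13))) = 1/(-438 + sqrt(13))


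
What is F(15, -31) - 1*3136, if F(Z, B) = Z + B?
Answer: -3152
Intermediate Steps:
F(Z, B) = B + Z
F(15, -31) - 1*3136 = (-31 + 15) - 1*3136 = -16 - 3136 = -3152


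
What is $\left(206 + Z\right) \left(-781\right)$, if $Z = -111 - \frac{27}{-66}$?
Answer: $- \frac{149029}{2} \approx -74515.0$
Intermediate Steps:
$Z = - \frac{2433}{22}$ ($Z = -111 - 27 \left(- \frac{1}{66}\right) = -111 - - \frac{9}{22} = -111 + \frac{9}{22} = - \frac{2433}{22} \approx -110.59$)
$\left(206 + Z\right) \left(-781\right) = \left(206 - \frac{2433}{22}\right) \left(-781\right) = \frac{2099}{22} \left(-781\right) = - \frac{149029}{2}$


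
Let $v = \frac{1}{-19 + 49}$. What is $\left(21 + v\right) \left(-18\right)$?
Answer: $- \frac{1893}{5} \approx -378.6$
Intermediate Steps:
$v = \frac{1}{30} \approx 0.033333$
$\left(21 + v\right) \left(-18\right) = \left(21 + \frac{1}{30}\right) \left(-18\right) = \frac{631}{30} \left(-18\right) = - \frac{1893}{5}$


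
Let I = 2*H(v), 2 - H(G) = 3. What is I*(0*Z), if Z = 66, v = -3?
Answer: 0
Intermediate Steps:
H(G) = -1 (H(G) = 2 - 1*3 = 2 - 3 = -1)
I = -2 (I = 2*(-1) = -2)
I*(0*Z) = -0*66 = -2*0 = 0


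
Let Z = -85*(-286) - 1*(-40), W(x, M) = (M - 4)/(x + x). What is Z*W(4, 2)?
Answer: -12175/2 ≈ -6087.5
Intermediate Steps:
W(x, M) = (-4 + M)/(2*x) (W(x, M) = (-4 + M)/((2*x)) = (-4 + M)*(1/(2*x)) = (-4 + M)/(2*x))
Z = 24350 (Z = 24310 + 40 = 24350)
Z*W(4, 2) = 24350*((½)*(-4 + 2)/4) = 24350*((½)*(¼)*(-2)) = 24350*(-¼) = -12175/2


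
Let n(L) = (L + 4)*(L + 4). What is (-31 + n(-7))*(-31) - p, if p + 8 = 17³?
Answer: -4223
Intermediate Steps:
p = 4905 (p = -8 + 17³ = -8 + 4913 = 4905)
n(L) = (4 + L)² (n(L) = (4 + L)*(4 + L) = (4 + L)²)
(-31 + n(-7))*(-31) - p = (-31 + (4 - 7)²)*(-31) - 1*4905 = (-31 + (-3)²)*(-31) - 4905 = (-31 + 9)*(-31) - 4905 = -22*(-31) - 4905 = 682 - 4905 = -4223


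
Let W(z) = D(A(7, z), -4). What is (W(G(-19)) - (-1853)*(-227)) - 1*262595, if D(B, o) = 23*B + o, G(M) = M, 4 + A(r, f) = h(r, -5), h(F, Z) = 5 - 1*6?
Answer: -683345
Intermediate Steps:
h(F, Z) = -1 (h(F, Z) = 5 - 6 = -1)
A(r, f) = -5 (A(r, f) = -4 - 1 = -5)
D(B, o) = o + 23*B
W(z) = -119 (W(z) = -4 + 23*(-5) = -4 - 115 = -119)
(W(G(-19)) - (-1853)*(-227)) - 1*262595 = (-119 - (-1853)*(-227)) - 1*262595 = (-119 - 1*420631) - 262595 = (-119 - 420631) - 262595 = -420750 - 262595 = -683345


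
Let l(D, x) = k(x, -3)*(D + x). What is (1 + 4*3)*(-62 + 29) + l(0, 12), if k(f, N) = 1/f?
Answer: -428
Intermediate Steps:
l(D, x) = (D + x)/x
(1 + 4*3)*(-62 + 29) + l(0, 12) = (1 + 4*3)*(-62 + 29) + (0 + 12)/12 = (1 + 12)*(-33) + (1/12)*12 = 13*(-33) + 1 = -429 + 1 = -428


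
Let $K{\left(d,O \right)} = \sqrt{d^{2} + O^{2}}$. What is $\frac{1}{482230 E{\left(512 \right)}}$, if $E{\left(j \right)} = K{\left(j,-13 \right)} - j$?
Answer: $\frac{256}{40748435} + \frac{\sqrt{262313}}{81496870} \approx 1.2567 \cdot 10^{-5}$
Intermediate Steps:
$K{\left(d,O \right)} = \sqrt{O^{2} + d^{2}}$
$E{\left(j \right)} = \sqrt{169 + j^{2}} - j$ ($E{\left(j \right)} = \sqrt{\left(-13\right)^{2} + j^{2}} - j = \sqrt{169 + j^{2}} - j$)
$\frac{1}{482230 E{\left(512 \right)}} = \frac{1}{482230 \left(\sqrt{169 + 512^{2}} - 512\right)} = \frac{1}{482230 \left(\sqrt{169 + 262144} - 512\right)} = \frac{1}{482230 \left(\sqrt{262313} - 512\right)} = \frac{1}{482230 \left(-512 + \sqrt{262313}\right)}$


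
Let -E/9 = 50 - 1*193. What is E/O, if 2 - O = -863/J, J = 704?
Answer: 302016/757 ≈ 398.96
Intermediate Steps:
O = 2271/704 (O = 2 - (-863)/704 = 2 - 1*(-863/704) = 2 + 863/704 = 2271/704 ≈ 3.2259)
E = 1287 (E = -9*(50 - 1*193) = -9*(50 - 193) = -9*(-143) = 1287)
E/O = 1287/(2271/704) = 1287*(704/2271) = 302016/757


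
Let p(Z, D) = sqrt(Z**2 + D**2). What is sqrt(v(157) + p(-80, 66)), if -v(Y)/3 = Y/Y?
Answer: sqrt(-3 + 2*sqrt(2689)) ≈ 10.035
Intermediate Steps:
v(Y) = -3 (v(Y) = -3*Y/Y = -3*1 = -3)
p(Z, D) = sqrt(D**2 + Z**2)
sqrt(v(157) + p(-80, 66)) = sqrt(-3 + sqrt(66**2 + (-80)**2)) = sqrt(-3 + sqrt(4356 + 6400)) = sqrt(-3 + sqrt(10756)) = sqrt(-3 + 2*sqrt(2689))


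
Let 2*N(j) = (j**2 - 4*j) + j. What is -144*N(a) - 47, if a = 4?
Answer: -335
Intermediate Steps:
N(j) = j**2/2 - 3*j/2 (N(j) = ((j**2 - 4*j) + j)/2 = (j**2 - 3*j)/2 = j**2/2 - 3*j/2)
-144*N(a) - 47 = -72*4*(-3 + 4) - 47 = -72*4 - 47 = -144*2 - 47 = -288 - 47 = -335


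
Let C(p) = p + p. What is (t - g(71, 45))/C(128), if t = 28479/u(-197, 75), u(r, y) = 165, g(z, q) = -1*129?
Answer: 377/320 ≈ 1.1781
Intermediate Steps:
g(z, q) = -129
C(p) = 2*p
t = 863/5 (t = 28479/165 = 28479*(1/165) = 863/5 ≈ 172.60)
(t - g(71, 45))/C(128) = (863/5 - 1*(-129))/((2*128)) = (863/5 + 129)/256 = (1508/5)*(1/256) = 377/320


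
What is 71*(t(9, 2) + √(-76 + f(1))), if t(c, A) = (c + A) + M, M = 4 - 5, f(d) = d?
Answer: 710 + 355*I*√3 ≈ 710.0 + 614.88*I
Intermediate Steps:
M = -1
t(c, A) = -1 + A + c (t(c, A) = (c + A) - 1 = (A + c) - 1 = -1 + A + c)
71*(t(9, 2) + √(-76 + f(1))) = 71*((-1 + 2 + 9) + √(-76 + 1)) = 71*(10 + √(-75)) = 71*(10 + 5*I*√3) = 710 + 355*I*√3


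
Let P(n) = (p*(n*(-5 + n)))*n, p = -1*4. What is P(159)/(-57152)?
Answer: 1946637/7144 ≈ 272.49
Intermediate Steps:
p = -4
P(n) = -4*n²*(-5 + n) (P(n) = (-4*n*(-5 + n))*n = -4*n²*(-5 + n))
P(159)/(-57152) = (4*159²*(5 - 1*159))/(-57152) = (4*25281*(5 - 159))*(-1/57152) = (4*25281*(-154))*(-1/57152) = -15573096*(-1/57152) = 1946637/7144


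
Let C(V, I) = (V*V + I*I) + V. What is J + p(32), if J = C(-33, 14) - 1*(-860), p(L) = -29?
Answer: 2083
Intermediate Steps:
C(V, I) = V + I² + V² (C(V, I) = (V² + I²) + V = (I² + V²) + V = V + I² + V²)
J = 2112 (J = (-33 + 14² + (-33)²) - 1*(-860) = (-33 + 196 + 1089) + 860 = 1252 + 860 = 2112)
J + p(32) = 2112 - 29 = 2083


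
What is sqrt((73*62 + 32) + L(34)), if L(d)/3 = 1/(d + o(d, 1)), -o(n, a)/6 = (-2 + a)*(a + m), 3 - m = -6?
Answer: sqrt(40274770)/94 ≈ 67.513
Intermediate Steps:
m = 9 (m = 3 - 1*(-6) = 3 + 6 = 9)
o(n, a) = -6*(-2 + a)*(9 + a) (o(n, a) = -6*(-2 + a)*(a + 9) = -6*(-2 + a)*(9 + a))
L(d) = 3/(60 + d) (L(d) = 3/(d + (108 - 42*1 - 6*1**2)) = 3/(d + (108 - 42 - 6*1)) = 3/(d + (108 - 42 - 6)) = 3/(d + 60) = 3/(60 + d))
sqrt((73*62 + 32) + L(34)) = sqrt((73*62 + 32) + 3/(60 + 34)) = sqrt((4526 + 32) + 3/94) = sqrt(4558 + 3*(1/94)) = sqrt(4558 + 3/94) = sqrt(428455/94) = sqrt(40274770)/94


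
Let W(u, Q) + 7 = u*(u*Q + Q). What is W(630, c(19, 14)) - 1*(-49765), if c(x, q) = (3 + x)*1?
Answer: 8795418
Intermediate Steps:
c(x, q) = 3 + x
W(u, Q) = -7 + u*(Q + Q*u) (W(u, Q) = -7 + u*(u*Q + Q) = -7 + u*(Q*u + Q) = -7 + u*(Q + Q*u))
W(630, c(19, 14)) - 1*(-49765) = (-7 + (3 + 19)*630 + (3 + 19)*630²) - 1*(-49765) = (-7 + 22*630 + 22*396900) + 49765 = (-7 + 13860 + 8731800) + 49765 = 8745653 + 49765 = 8795418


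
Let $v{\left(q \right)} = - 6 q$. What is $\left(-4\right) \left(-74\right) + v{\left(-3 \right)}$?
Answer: $314$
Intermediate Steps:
$\left(-4\right) \left(-74\right) + v{\left(-3 \right)} = \left(-4\right) \left(-74\right) - -18 = 296 + 18 = 314$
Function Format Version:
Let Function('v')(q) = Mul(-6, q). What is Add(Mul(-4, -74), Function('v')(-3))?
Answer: 314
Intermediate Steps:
Add(Mul(-4, -74), Function('v')(-3)) = Add(Mul(-4, -74), Mul(-6, -3)) = Add(296, 18) = 314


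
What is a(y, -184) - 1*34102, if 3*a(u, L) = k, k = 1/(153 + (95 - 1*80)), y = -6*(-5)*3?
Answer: -17187407/504 ≈ -34102.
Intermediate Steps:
y = 90 (y = 30*3 = 90)
k = 1/168 (k = 1/(153 + (95 - 80)) = 1/(153 + 15) = 1/168 ≈ 0.0059524)
a(u, L) = 1/504 (a(u, L) = (1/3)*(1/168) = 1/504)
a(y, -184) - 1*34102 = 1/504 - 1*34102 = 1/504 - 34102 = -17187407/504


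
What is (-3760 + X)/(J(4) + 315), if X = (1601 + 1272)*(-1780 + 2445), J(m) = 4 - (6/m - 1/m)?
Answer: 7627140/1271 ≈ 6000.9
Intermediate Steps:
J(m) = 4 - 5/m
X = 1910545 (X = 2873*665 = 1910545)
(-3760 + X)/(J(4) + 315) = (-3760 + 1910545)/((4 - 5/4) + 315) = 1906785/((4 - 5*¼) + 315) = 1906785/((4 - 5/4) + 315) = 1906785/(11/4 + 315) = 1906785/(1271/4) = 1906785*(4/1271) = 7627140/1271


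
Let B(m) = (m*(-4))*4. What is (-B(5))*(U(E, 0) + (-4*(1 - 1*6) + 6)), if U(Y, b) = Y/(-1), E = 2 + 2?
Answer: 1760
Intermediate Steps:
E = 4
B(m) = -16*m (B(m) = -4*m*4 = -16*m)
U(Y, b) = -Y (U(Y, b) = Y*(-1) = -Y)
(-B(5))*(U(E, 0) + (-4*(1 - 1*6) + 6)) = (-(-16)*5)*(-1*4 + (-4*(1 - 1*6) + 6)) = (-1*(-80))*(-4 + (-4*(1 - 6) + 6)) = 80*(-4 + (-4*(-5) + 6)) = 80*(-4 + (20 + 6)) = 80*(-4 + 26) = 80*22 = 1760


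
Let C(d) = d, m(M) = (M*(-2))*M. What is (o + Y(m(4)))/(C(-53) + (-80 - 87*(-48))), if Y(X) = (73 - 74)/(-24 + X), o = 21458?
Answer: 1201649/226408 ≈ 5.3074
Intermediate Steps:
m(M) = -2*M² (m(M) = (-2*M)*M = -2*M²)
Y(X) = -1/(-24 + X)
(o + Y(m(4)))/(C(-53) + (-80 - 87*(-48))) = (21458 - 1/(-24 - 2*4²))/(-53 + (-80 - 87*(-48))) = (21458 - 1/(-24 - 2*16))/(-53 + (-80 + 4176)) = (21458 - 1/(-24 - 32))/(-53 + 4096) = (21458 - 1/(-56))/4043 = (21458 - 1*(-1/56))*(1/4043) = (21458 + 1/56)*(1/4043) = (1201649/56)*(1/4043) = 1201649/226408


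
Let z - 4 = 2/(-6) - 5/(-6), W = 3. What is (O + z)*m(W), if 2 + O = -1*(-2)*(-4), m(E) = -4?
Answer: 22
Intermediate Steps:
z = 9/2 (z = 4 + (2/(-6) - 5/(-6)) = 4 + (2*(-1/6) - 5*(-1/6)) = 4 + (-1/3 + 5/6) = 4 + 1/2 = 9/2 ≈ 4.5000)
O = -10 (O = -2 - 1*(-2)*(-4) = -2 + 2*(-4) = -2 - 8 = -10)
(O + z)*m(W) = (-10 + 9/2)*(-4) = -11/2*(-4) = 22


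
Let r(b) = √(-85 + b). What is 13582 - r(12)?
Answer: 13582 - I*√73 ≈ 13582.0 - 8.544*I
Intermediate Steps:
13582 - r(12) = 13582 - √(-85 + 12) = 13582 - √(-73) = 13582 - I*√73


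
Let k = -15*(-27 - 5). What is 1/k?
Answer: 1/480 ≈ 0.0020833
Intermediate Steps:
k = 480 (k = -15*(-32) = 480)
1/k = 1/480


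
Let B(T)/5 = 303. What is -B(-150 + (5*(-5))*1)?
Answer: -1515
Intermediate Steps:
B(T) = 1515 (B(T) = 5*303 = 1515)
-B(-150 + (5*(-5))*1) = -1*1515 = -1515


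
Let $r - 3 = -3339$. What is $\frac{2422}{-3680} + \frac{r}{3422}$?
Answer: $- \frac{5141141}{3148240} \approx -1.633$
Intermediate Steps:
$r = -3336$ ($r = 3 - 3339 = -3336$)
$\frac{2422}{-3680} + \frac{r}{3422} = \frac{2422}{-3680} - \frac{3336}{3422} = 2422 \left(- \frac{1}{3680}\right) - \frac{1668}{1711} = - \frac{1211}{1840} - \frac{1668}{1711} = - \frac{5141141}{3148240}$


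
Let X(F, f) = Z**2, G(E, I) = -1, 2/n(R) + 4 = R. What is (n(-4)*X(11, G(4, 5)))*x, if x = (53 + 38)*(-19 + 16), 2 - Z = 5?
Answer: 2457/4 ≈ 614.25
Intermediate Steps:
Z = -3 (Z = 2 - 1*5 = 2 - 5 = -3)
n(R) = 2/(-4 + R)
X(F, f) = 9 (X(F, f) = (-3)**2 = 9)
x = -273 (x = 91*(-3) = -273)
(n(-4)*X(11, G(4, 5)))*x = ((2/(-4 - 4))*9)*(-273) = ((2/(-8))*9)*(-273) = ((2*(-1/8))*9)*(-273) = -1/4*9*(-273) = -9/4*(-273) = 2457/4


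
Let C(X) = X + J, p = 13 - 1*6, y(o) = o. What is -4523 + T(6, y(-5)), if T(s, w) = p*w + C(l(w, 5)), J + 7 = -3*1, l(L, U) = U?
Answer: -4563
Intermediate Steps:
p = 7 (p = 13 - 6 = 7)
J = -10 (J = -7 - 3*1 = -7 - 3 = -10)
C(X) = -10 + X (C(X) = X - 10 = -10 + X)
T(s, w) = -5 + 7*w (T(s, w) = 7*w + (-10 + 5) = 7*w - 5 = -5 + 7*w)
-4523 + T(6, y(-5)) = -4523 + (-5 + 7*(-5)) = -4523 + (-5 - 35) = -4523 - 40 = -4563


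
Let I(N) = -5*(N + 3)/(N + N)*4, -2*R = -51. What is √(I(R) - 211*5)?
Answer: 25*I*√493/17 ≈ 32.652*I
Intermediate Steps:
R = 51/2 (R = -½*(-51) = 51/2 ≈ 25.500)
I(N) = -10*(3 + N)/N (I(N) = -5*(3 + N)/(2*N)*4 = -10*(3 + N)/N)
√(I(R) - 211*5) = √((-10 - 30/51/2) - 211*5) = √((-10 - 30*2/51) - 1055) = √((-10 - 20/17) - 1055) = √(-190/17 - 1055) = √(-18125/17) = 25*I*√493/17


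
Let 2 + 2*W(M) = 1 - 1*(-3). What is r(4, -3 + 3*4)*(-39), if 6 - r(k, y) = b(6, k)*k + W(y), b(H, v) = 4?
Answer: 429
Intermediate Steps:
W(M) = 1 (W(M) = -1 + (1 - 1*(-3))/2 = -1 + (1 + 3)/2 = -1 + (½)*4 = -1 + 2 = 1)
r(k, y) = 5 - 4*k (r(k, y) = 6 - (4*k + 1) = 6 - (1 + 4*k) = 6 + (-1 - 4*k) = 5 - 4*k)
r(4, -3 + 3*4)*(-39) = (5 - 4*4)*(-39) = (5 - 16)*(-39) = -11*(-39) = 429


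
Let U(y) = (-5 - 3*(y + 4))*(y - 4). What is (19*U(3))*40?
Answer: 19760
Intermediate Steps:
U(y) = (-17 - 3*y)*(-4 + y) (U(y) = (-5 - 3*(4 + y))*(-4 + y) = (-5 + (-12 - 3*y))*(-4 + y) = (-17 - 3*y)*(-4 + y))
(19*U(3))*40 = (19*(68 - 5*3 - 3*3**2))*40 = (19*(68 - 15 - 3*9))*40 = (19*(68 - 15 - 27))*40 = (19*26)*40 = 494*40 = 19760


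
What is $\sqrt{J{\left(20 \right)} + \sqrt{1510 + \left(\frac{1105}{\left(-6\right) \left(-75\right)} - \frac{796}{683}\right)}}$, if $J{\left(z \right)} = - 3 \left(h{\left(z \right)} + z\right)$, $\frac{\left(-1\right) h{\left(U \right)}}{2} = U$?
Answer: $\frac{\sqrt{25190406000 + 20490 \sqrt{634500190490}}}{20490} \approx 9.9436$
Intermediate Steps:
$h{\left(U \right)} = - 2 U$
$J{\left(z \right)} = 3 z$ ($J{\left(z \right)} = - 3 \left(- 2 z + z\right) = - 3 \left(- z\right) = 3 z$)
$\sqrt{J{\left(20 \right)} + \sqrt{1510 + \left(\frac{1105}{\left(-6\right) \left(-75\right)} - \frac{796}{683}\right)}} = \sqrt{3 \cdot 20 + \sqrt{1510 + \left(\frac{1105}{\left(-6\right) \left(-75\right)} - \frac{796}{683}\right)}} = \sqrt{60 + \sqrt{1510 + \left(\frac{1105}{450} - \frac{796}{683}\right)}} = \sqrt{60 + \sqrt{1510 + \left(1105 \cdot \frac{1}{450} - \frac{796}{683}\right)}} = \sqrt{60 + \sqrt{1510 + \left(\frac{221}{90} - \frac{796}{683}\right)}} = \sqrt{60 + \sqrt{1510 + \frac{79303}{61470}}} = \sqrt{60 + \sqrt{\frac{92899003}{61470}}} = \sqrt{60 + \frac{\sqrt{634500190490}}{20490}}$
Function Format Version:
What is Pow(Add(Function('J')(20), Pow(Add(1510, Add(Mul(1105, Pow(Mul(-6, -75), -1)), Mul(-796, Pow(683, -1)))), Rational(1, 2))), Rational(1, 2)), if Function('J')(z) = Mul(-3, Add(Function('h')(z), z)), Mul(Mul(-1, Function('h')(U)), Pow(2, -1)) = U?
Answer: Mul(Rational(1, 20490), Pow(Add(25190406000, Mul(20490, Pow(634500190490, Rational(1, 2)))), Rational(1, 2))) ≈ 9.9436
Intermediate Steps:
Function('h')(U) = Mul(-2, U)
Function('J')(z) = Mul(3, z) (Function('J')(z) = Mul(-3, Add(Mul(-2, z), z)) = Mul(-3, Mul(-1, z)) = Mul(3, z))
Pow(Add(Function('J')(20), Pow(Add(1510, Add(Mul(1105, Pow(Mul(-6, -75), -1)), Mul(-796, Pow(683, -1)))), Rational(1, 2))), Rational(1, 2)) = Pow(Add(Mul(3, 20), Pow(Add(1510, Add(Mul(1105, Pow(Mul(-6, -75), -1)), Mul(-796, Pow(683, -1)))), Rational(1, 2))), Rational(1, 2)) = Pow(Add(60, Pow(Add(1510, Add(Mul(1105, Pow(450, -1)), Mul(-796, Rational(1, 683)))), Rational(1, 2))), Rational(1, 2)) = Pow(Add(60, Pow(Add(1510, Add(Mul(1105, Rational(1, 450)), Rational(-796, 683))), Rational(1, 2))), Rational(1, 2)) = Pow(Add(60, Pow(Add(1510, Add(Rational(221, 90), Rational(-796, 683))), Rational(1, 2))), Rational(1, 2)) = Pow(Add(60, Pow(Add(1510, Rational(79303, 61470)), Rational(1, 2))), Rational(1, 2)) = Pow(Add(60, Pow(Rational(92899003, 61470), Rational(1, 2))), Rational(1, 2)) = Pow(Add(60, Mul(Rational(1, 20490), Pow(634500190490, Rational(1, 2)))), Rational(1, 2))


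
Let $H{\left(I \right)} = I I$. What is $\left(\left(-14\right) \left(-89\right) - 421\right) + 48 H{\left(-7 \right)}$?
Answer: $3177$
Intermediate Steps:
$H{\left(I \right)} = I^{2}$
$\left(\left(-14\right) \left(-89\right) - 421\right) + 48 H{\left(-7 \right)} = \left(\left(-14\right) \left(-89\right) - 421\right) + 48 \left(-7\right)^{2} = \left(1246 - 421\right) + 48 \cdot 49 = 825 + 2352 = 3177$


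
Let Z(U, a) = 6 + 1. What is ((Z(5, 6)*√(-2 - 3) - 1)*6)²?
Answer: -8784 - 504*I*√5 ≈ -8784.0 - 1127.0*I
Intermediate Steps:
Z(U, a) = 7
((Z(5, 6)*√(-2 - 3) - 1)*6)² = ((7*√(-2 - 3) - 1)*6)² = ((7*√(-5) - 1)*6)² = ((7*(I*√5) - 1)*6)² = ((7*I*√5 - 1)*6)² = ((-1 + 7*I*√5)*6)² = (-6 + 42*I*√5)²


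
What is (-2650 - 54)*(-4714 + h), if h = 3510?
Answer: 3255616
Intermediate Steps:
(-2650 - 54)*(-4714 + h) = (-2650 - 54)*(-4714 + 3510) = -2704*(-1204) = 3255616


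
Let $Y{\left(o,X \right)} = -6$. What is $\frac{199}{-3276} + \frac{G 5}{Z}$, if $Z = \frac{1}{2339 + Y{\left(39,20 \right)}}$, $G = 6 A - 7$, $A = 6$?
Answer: $\frac{1108221461}{3276} \approx 3.3829 \cdot 10^{5}$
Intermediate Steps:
$G = 29$ ($G = 6 \cdot 6 - 7 = 36 - 7 = 29$)
$Z = \frac{1}{2333}$ ($Z = \frac{1}{2339 - 6} = \frac{1}{2333} \approx 0.00042863$)
$\frac{199}{-3276} + \frac{G 5}{Z} = \frac{199}{-3276} + 29 \cdot 5 \frac{1}{\frac{1}{2333}} = 199 \left(- \frac{1}{3276}\right) + 145 \cdot 2333 = - \frac{199}{3276} + 338285 = \frac{1108221461}{3276}$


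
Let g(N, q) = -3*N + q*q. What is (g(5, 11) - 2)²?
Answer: 10816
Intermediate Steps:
g(N, q) = q² - 3*N (g(N, q) = -3*N + q² = q² - 3*N)
(g(5, 11) - 2)² = ((11² - 3*5) - 2)² = ((121 - 15) - 2)² = (106 - 2)² = 104² = 10816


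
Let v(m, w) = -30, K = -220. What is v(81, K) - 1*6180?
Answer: -6210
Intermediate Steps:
v(81, K) - 1*6180 = -30 - 1*6180 = -30 - 6180 = -6210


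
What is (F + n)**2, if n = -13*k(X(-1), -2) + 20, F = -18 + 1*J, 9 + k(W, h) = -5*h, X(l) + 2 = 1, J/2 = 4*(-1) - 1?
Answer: 441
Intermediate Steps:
J = -10 (J = 2*(4*(-1) - 1) = 2*(-4 - 1) = 2*(-5) = -10)
X(l) = -1 (X(l) = -2 + 1 = -1)
k(W, h) = -9 - 5*h
F = -28 (F = -18 + 1*(-10) = -18 - 10 = -28)
n = 7 (n = -13*(-9 - 5*(-2)) + 20 = -13*(-9 + 10) + 20 = -13*1 + 20 = -13 + 20 = 7)
(F + n)**2 = (-28 + 7)**2 = (-21)**2 = 441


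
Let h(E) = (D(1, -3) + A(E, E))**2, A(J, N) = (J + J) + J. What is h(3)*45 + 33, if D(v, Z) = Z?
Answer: 1653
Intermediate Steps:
A(J, N) = 3*J (A(J, N) = 2*J + J = 3*J)
h(E) = (-3 + 3*E)**2
h(3)*45 + 33 = (9*(-1 + 3)**2)*45 + 33 = (9*2**2)*45 + 33 = (9*4)*45 + 33 = 36*45 + 33 = 1620 + 33 = 1653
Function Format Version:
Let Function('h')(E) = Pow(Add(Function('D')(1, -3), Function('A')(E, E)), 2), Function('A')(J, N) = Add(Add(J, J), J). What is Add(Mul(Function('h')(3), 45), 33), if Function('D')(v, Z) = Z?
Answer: 1653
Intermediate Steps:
Function('A')(J, N) = Mul(3, J) (Function('A')(J, N) = Add(Mul(2, J), J) = Mul(3, J))
Function('h')(E) = Pow(Add(-3, Mul(3, E)), 2)
Add(Mul(Function('h')(3), 45), 33) = Add(Mul(Mul(9, Pow(Add(-1, 3), 2)), 45), 33) = Add(Mul(Mul(9, Pow(2, 2)), 45), 33) = Add(Mul(Mul(9, 4), 45), 33) = Add(Mul(36, 45), 33) = Add(1620, 33) = 1653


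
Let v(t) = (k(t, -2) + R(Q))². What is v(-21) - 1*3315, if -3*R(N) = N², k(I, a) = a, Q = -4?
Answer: -29351/9 ≈ -3261.2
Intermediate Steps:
R(N) = -N²/3
v(t) = 484/9 (v(t) = (-2 - ⅓*(-4)²)² = (-2 - ⅓*16)² = (-2 - 16/3)² = (-22/3)² = 484/9)
v(-21) - 1*3315 = 484/9 - 1*3315 = 484/9 - 3315 = -29351/9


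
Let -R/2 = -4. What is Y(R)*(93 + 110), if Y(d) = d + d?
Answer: 3248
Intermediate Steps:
R = 8 (R = -2*(-4) = 8)
Y(d) = 2*d
Y(R)*(93 + 110) = (2*8)*(93 + 110) = 16*203 = 3248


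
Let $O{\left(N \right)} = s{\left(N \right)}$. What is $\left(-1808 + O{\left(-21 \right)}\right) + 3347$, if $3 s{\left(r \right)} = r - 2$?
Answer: $\frac{4594}{3} \approx 1531.3$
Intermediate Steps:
$s{\left(r \right)} = - \frac{2}{3} + \frac{r}{3}$ ($s{\left(r \right)} = \frac{r - 2}{3} = \frac{-2 + r}{3} = - \frac{2}{3} + \frac{r}{3}$)
$O{\left(N \right)} = - \frac{2}{3} + \frac{N}{3}$
$\left(-1808 + O{\left(-21 \right)}\right) + 3347 = \left(-1808 + \left(- \frac{2}{3} + \frac{1}{3} \left(-21\right)\right)\right) + 3347 = \left(-1808 - \frac{23}{3}\right) + 3347 = - \frac{5447}{3} + 3347 = \frac{4594}{3}$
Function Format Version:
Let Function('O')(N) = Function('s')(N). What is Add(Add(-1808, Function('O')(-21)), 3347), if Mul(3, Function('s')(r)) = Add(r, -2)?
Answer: Rational(4594, 3) ≈ 1531.3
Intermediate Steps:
Function('s')(r) = Add(Rational(-2, 3), Mul(Rational(1, 3), r)) (Function('s')(r) = Mul(Rational(1, 3), Add(r, -2)) = Mul(Rational(1, 3), Add(-2, r)) = Add(Rational(-2, 3), Mul(Rational(1, 3), r)))
Function('O')(N) = Add(Rational(-2, 3), Mul(Rational(1, 3), N))
Add(Add(-1808, Function('O')(-21)), 3347) = Add(Add(-1808, Add(Rational(-2, 3), Mul(Rational(1, 3), -21))), 3347) = Add(Add(-1808, Add(Rational(-2, 3), -7)), 3347) = Add(Add(-1808, Rational(-23, 3)), 3347) = Add(Rational(-5447, 3), 3347) = Rational(4594, 3)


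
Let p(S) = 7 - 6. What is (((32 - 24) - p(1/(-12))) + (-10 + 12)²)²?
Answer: 121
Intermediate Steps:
p(S) = 1
(((32 - 24) - p(1/(-12))) + (-10 + 12)²)² = (((32 - 24) - 1*1) + (-10 + 12)²)² = ((8 - 1) + 2²)² = (7 + 4)² = 11² = 121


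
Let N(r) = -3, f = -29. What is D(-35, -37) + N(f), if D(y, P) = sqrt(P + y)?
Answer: -3 + 6*I*sqrt(2) ≈ -3.0 + 8.4853*I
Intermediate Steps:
D(-35, -37) + N(f) = sqrt(-37 - 35) - 3 = sqrt(-72) - 3 = 6*I*sqrt(2) - 3 = -3 + 6*I*sqrt(2)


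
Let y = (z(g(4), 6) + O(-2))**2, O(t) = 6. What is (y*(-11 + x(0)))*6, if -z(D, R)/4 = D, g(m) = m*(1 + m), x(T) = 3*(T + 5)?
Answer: 131424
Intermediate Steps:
x(T) = 15 + 3*T (x(T) = 3*(5 + T) = 15 + 3*T)
z(D, R) = -4*D
y = 5476 (y = (-16*(1 + 4) + 6)**2 = (-16*5 + 6)**2 = (-4*20 + 6)**2 = (-80 + 6)**2 = (-74)**2 = 5476)
(y*(-11 + x(0)))*6 = (5476*(-11 + (15 + 3*0)))*6 = (5476*(-11 + (15 + 0)))*6 = (5476*(-11 + 15))*6 = (5476*4)*6 = 21904*6 = 131424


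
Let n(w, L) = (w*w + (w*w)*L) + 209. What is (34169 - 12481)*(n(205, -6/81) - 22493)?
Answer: 9736979416/27 ≈ 3.6063e+8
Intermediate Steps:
n(w, L) = 209 + w**2 + L*w**2 (n(w, L) = (w**2 + w**2*L) + 209 = (w**2 + L*w**2) + 209 = 209 + w**2 + L*w**2)
(34169 - 12481)*(n(205, -6/81) - 22493) = (34169 - 12481)*((209 + 205**2 - 6/81*205**2) - 22493) = 21688*((209 + 42025 - 6*1/81*42025) - 22493) = 21688*((209 + 42025 - 2/27*42025) - 22493) = 21688*((209 + 42025 - 84050/27) - 22493) = 21688*(1056268/27 - 22493) = 21688*(448957/27) = 9736979416/27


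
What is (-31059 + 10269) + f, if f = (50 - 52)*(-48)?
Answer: -20694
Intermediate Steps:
f = 96 (f = -2*(-48) = 96)
(-31059 + 10269) + f = (-31059 + 10269) + 96 = -20790 + 96 = -20694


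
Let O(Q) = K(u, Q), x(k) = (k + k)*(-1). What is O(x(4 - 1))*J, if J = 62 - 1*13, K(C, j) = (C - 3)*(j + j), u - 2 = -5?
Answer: 3528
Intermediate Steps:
u = -3 (u = 2 - 5 = -3)
x(k) = -2*k (x(k) = (2*k)*(-1) = -2*k)
K(C, j) = 2*j*(-3 + C) (K(C, j) = (-3 + C)*(2*j) = 2*j*(-3 + C))
J = 49 (J = 62 - 13 = 49)
O(Q) = -12*Q (O(Q) = 2*Q*(-3 - 3) = 2*Q*(-6) = -12*Q)
O(x(4 - 1))*J = -(-24)*(4 - 1)*49 = -(-24)*3*49 = -12*(-6)*49 = 72*49 = 3528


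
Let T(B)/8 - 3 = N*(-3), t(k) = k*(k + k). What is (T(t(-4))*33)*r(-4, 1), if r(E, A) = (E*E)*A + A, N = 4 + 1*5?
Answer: -107712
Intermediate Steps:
t(k) = 2*k**2 (t(k) = k*(2*k) = 2*k**2)
N = 9 (N = 4 + 5 = 9)
r(E, A) = A + A*E**2 (r(E, A) = E**2*A + A = A*E**2 + A = A + A*E**2)
T(B) = -192 (T(B) = 24 + 8*(9*(-3)) = 24 + 8*(-27) = 24 - 216 = -192)
(T(t(-4))*33)*r(-4, 1) = (-192*33)*(1*(1 + (-4)**2)) = -6336*(1 + 16) = -6336*17 = -107712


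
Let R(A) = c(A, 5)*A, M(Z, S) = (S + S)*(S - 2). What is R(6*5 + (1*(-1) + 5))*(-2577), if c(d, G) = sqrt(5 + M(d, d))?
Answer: -87618*sqrt(2181) ≈ -4.0919e+6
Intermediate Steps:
M(Z, S) = 2*S*(-2 + S) (M(Z, S) = (2*S)*(-2 + S) = 2*S*(-2 + S))
c(d, G) = sqrt(5 + 2*d*(-2 + d))
R(A) = A*sqrt(5 + 2*A*(-2 + A)) (R(A) = sqrt(5 + 2*A*(-2 + A))*A = A*sqrt(5 + 2*A*(-2 + A)))
R(6*5 + (1*(-1) + 5))*(-2577) = ((6*5 + (1*(-1) + 5))*sqrt(5 + 2*(6*5 + (1*(-1) + 5))*(-2 + (6*5 + (1*(-1) + 5)))))*(-2577) = ((30 + (-1 + 5))*sqrt(5 + 2*(30 + (-1 + 5))*(-2 + (30 + (-1 + 5)))))*(-2577) = ((30 + 4)*sqrt(5 + 2*(30 + 4)*(-2 + (30 + 4))))*(-2577) = (34*sqrt(5 + 2*34*(-2 + 34)))*(-2577) = (34*sqrt(5 + 2*34*32))*(-2577) = (34*sqrt(5 + 2176))*(-2577) = (34*sqrt(2181))*(-2577) = -87618*sqrt(2181)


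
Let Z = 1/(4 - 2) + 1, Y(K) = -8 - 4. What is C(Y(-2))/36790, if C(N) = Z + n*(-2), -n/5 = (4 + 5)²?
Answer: 1623/73580 ≈ 0.022058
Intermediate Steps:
n = -405 (n = -5*(4 + 5)² = -5*9² = -5*81 = -405)
Y(K) = -12
Z = 3/2 (Z = 1/2 + 1 = ½ + 1 = 3/2 ≈ 1.5000)
C(N) = 1623/2 (C(N) = 3/2 - 405*(-2) = 3/2 + 810 = 1623/2)
C(Y(-2))/36790 = (1623/2)/36790 = (1623/2)*(1/36790) = 1623/73580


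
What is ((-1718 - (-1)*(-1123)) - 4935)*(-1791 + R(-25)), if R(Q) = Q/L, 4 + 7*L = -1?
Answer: 13654656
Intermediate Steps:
L = -5/7 (L = -4/7 + (⅐)*(-1) = -4/7 - ⅐ = -5/7 ≈ -0.71429)
R(Q) = -7*Q/5 (R(Q) = Q/(-5/7) = Q*(-7/5) = -7*Q/5)
((-1718 - (-1)*(-1123)) - 4935)*(-1791 + R(-25)) = ((-1718 - (-1)*(-1123)) - 4935)*(-1791 - 7/5*(-25)) = ((-1718 - 1*1123) - 4935)*(-1791 + 35) = ((-1718 - 1123) - 4935)*(-1756) = (-2841 - 4935)*(-1756) = -7776*(-1756) = 13654656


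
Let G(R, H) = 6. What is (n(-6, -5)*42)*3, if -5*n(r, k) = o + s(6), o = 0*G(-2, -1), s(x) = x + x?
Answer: -1512/5 ≈ -302.40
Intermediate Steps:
s(x) = 2*x
o = 0 (o = 0*6 = 0)
n(r, k) = -12/5 (n(r, k) = -(0 + 2*6)/5 = -(0 + 12)/5 = -⅕*12 = -12/5)
(n(-6, -5)*42)*3 = -12/5*42*3 = -504/5*3 = -1512/5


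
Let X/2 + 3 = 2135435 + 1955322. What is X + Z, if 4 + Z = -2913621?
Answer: 5267883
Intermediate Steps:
Z = -2913625 (Z = -4 - 2913621 = -2913625)
X = 8181508 (X = -6 + 2*(2135435 + 1955322) = -6 + 2*4090757 = -6 + 8181514 = 8181508)
X + Z = 8181508 - 2913625 = 5267883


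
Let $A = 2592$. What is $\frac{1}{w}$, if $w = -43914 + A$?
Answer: $- \frac{1}{41322} \approx -2.42 \cdot 10^{-5}$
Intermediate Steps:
$w = -41322$ ($w = -43914 + 2592 = -41322$)
$\frac{1}{w} = \frac{1}{-41322} = - \frac{1}{41322}$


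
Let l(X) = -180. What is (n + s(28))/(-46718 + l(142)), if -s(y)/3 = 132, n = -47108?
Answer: 23752/23449 ≈ 1.0129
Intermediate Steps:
s(y) = -396 (s(y) = -3*132 = -396)
(n + s(28))/(-46718 + l(142)) = (-47108 - 396)/(-46718 - 180) = -47504/(-46898) = -47504*(-1/46898) = 23752/23449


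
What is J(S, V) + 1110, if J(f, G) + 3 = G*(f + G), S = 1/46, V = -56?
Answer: 97561/23 ≈ 4241.8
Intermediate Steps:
S = 1/46 ≈ 0.021739
J(f, G) = -3 + G*(G + f) (J(f, G) = -3 + G*(f + G) = -3 + G*(G + f))
J(S, V) + 1110 = (-3 + (-56)² - 56*1/46) + 1110 = (-3 + 3136 - 28/23) + 1110 = 72031/23 + 1110 = 97561/23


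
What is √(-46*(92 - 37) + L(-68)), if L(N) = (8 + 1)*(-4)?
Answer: I*√2566 ≈ 50.656*I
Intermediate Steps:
L(N) = -36 (L(N) = 9*(-4) = -36)
√(-46*(92 - 37) + L(-68)) = √(-46*(92 - 37) - 36) = √(-46*55 - 36) = √(-2530 - 36) = √(-2566) = I*√2566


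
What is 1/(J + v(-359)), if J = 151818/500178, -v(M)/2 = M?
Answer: 83363/59879937 ≈ 0.0013922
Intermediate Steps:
v(M) = -2*M
J = 25303/83363 (J = 151818*(1/500178) = 25303/83363 ≈ 0.30353)
1/(J + v(-359)) = 1/(25303/83363 - 2*(-359)) = 1/(25303/83363 + 718) = 1/(59879937/83363) = 83363/59879937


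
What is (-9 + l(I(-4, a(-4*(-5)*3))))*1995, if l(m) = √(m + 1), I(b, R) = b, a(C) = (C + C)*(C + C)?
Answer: -17955 + 1995*I*√3 ≈ -17955.0 + 3455.4*I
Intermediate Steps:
a(C) = 4*C² (a(C) = (2*C)*(2*C) = 4*C²)
l(m) = √(1 + m)
(-9 + l(I(-4, a(-4*(-5)*3))))*1995 = (-9 + √(1 - 4))*1995 = (-9 + √(-3))*1995 = (-9 + I*√3)*1995 = -17955 + 1995*I*√3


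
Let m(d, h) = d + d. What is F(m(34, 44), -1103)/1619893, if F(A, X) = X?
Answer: -1103/1619893 ≈ -0.00068091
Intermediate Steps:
m(d, h) = 2*d
F(m(34, 44), -1103)/1619893 = -1103/1619893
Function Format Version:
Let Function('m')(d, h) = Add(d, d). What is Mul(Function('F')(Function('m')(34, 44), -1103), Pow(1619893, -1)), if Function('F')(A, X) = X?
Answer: Rational(-1103, 1619893) ≈ -0.00068091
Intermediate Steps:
Function('m')(d, h) = Mul(2, d)
Mul(Function('F')(Function('m')(34, 44), -1103), Pow(1619893, -1)) = Mul(-1103, Pow(1619893, -1)) = Mul(-1103, Rational(1, 1619893)) = Rational(-1103, 1619893)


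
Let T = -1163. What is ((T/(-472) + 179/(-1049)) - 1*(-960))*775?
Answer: 369255243725/495128 ≈ 7.4578e+5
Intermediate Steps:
((T/(-472) + 179/(-1049)) - 1*(-960))*775 = ((-1163/(-472) + 179/(-1049)) - 1*(-960))*775 = ((-1163*(-1/472) + 179*(-1/1049)) + 960)*775 = ((1163/472 - 179/1049) + 960)*775 = (1135499/495128 + 960)*775 = (476458379/495128)*775 = 369255243725/495128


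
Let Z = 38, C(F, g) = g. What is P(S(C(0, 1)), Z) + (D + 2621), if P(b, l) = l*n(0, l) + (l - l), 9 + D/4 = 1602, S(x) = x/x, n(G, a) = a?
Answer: 10437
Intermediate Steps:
S(x) = 1
D = 6372 (D = -36 + 4*1602 = -36 + 6408 = 6372)
P(b, l) = l² (P(b, l) = l*l + (l - l) = l² + 0 = l²)
P(S(C(0, 1)), Z) + (D + 2621) = 38² + (6372 + 2621) = 1444 + 8993 = 10437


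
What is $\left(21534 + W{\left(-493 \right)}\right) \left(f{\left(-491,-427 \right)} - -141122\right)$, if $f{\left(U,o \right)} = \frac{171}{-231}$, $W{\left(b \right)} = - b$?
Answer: $\frac{239352805099}{77} \approx 3.1085 \cdot 10^{9}$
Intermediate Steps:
$f{\left(U,o \right)} = - \frac{57}{77}$ ($f{\left(U,o \right)} = 171 \left(- \frac{1}{231}\right) = - \frac{57}{77}$)
$\left(21534 + W{\left(-493 \right)}\right) \left(f{\left(-491,-427 \right)} - -141122\right) = \left(21534 - -493\right) \left(- \frac{57}{77} - -141122\right) = \left(21534 + 493\right) \left(- \frac{57}{77} + \left(-8576 + 149698\right)\right) = 22027 \left(- \frac{57}{77} + 141122\right) = 22027 \cdot \frac{10866337}{77} = \frac{239352805099}{77}$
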